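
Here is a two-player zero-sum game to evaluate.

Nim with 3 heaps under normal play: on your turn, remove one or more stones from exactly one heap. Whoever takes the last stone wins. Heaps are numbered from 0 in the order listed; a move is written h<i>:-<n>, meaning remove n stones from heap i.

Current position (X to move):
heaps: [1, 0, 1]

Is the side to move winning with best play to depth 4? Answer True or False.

X winning at [(1,0,1)]: False

ply 1, X at (1,0,1) | h0:-1=-1→(0,0,1)*; h2:-1=-1→(1,0,0)
ply 2, O at (0,0,1) | h2:-1=+1→(0,0,0)*
ply 3: (0,0,0) is terminal -1 (X); from (1,0,1) depth 4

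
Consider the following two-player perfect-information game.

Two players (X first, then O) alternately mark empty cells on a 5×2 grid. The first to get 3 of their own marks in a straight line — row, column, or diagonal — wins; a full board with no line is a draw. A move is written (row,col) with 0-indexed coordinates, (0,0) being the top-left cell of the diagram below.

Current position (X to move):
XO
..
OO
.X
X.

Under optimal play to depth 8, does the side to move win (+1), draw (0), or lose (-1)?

p1 X@[XO/../OO/.X/X.]: (1,0)[XO/X./OO/.X/X.]-1 (1,1)[XO/.X/OO/.X/X.]+0* (3,0)[XO/../OO/XX/X.]-1 (4,1)[XO/../OO/.X/XX]-1
p2 O@[XO/.X/OO/.X/X.]: (1,0)[XO/OX/OO/.X/X.]+0* (3,0)[XO/.X/OO/OX/X.]+0 (4,1)[XO/.X/OO/.X/XO]+0
p3 X@[XO/OX/OO/.X/X.]: (3,0)[XO/OX/OO/XX/X.]+0* (4,1)[XO/OX/OO/.X/XX]-1
p4 O@[XO/OX/OO/XX/X.]: (4,1)[XO/OX/OO/XX/XO]+0*
p5 X@[XO/OX/OO/XX/XO] terminal +0; root [XO/../OO/.X/X.] d8

value(XO/../OO/.X/X., X) = 0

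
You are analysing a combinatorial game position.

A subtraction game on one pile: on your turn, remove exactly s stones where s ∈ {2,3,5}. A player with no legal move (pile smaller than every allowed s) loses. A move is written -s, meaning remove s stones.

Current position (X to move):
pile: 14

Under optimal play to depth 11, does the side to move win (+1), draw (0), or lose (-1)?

ply 1, X at 14 | -2=-1→12*; -3=-1→11; -5=-1→9
ply 2, O at 12 | -2=-1→10; -3=-1→9; -5=+1→7*
ply 3, X at 7 | -2=-1→5*; -3=-1→4; -5=-1→2
ply 4, O at 5 | -2=-1→3; -3=-1→2; -5=+1→0*
ply 5: 0 is terminal -1 (X); from 14 depth 11

value(14, X) = -1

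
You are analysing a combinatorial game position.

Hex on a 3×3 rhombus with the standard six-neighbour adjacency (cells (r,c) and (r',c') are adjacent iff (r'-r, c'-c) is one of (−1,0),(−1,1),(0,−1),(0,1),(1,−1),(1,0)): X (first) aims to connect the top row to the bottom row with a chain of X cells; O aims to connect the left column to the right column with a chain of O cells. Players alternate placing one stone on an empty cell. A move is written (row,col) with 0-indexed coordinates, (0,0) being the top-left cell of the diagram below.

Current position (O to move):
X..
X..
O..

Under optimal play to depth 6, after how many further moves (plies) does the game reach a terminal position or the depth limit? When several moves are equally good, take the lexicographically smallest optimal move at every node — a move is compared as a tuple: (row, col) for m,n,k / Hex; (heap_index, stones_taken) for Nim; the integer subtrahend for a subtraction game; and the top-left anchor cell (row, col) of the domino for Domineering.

PV length from [X../X../O..]: 3 plies

ply 1, O at X../X../O.. | (0,1)=-1→XO./X../O..; (0,2)=+1→X.O/X../O..*; (1,1)=+1→X../XO./O..; (1,2)=+1→X../X.O/O..; (2,1)=+1→X../X../OO.; (2,2)=+1→X../X../O.O
ply 2, X at X.O/X../O.. | (0,1)=-1→XXO/X../O..*; (1,1)=-1→X.O/XX./O..; (1,2)=-1→X.O/X.X/O..; (2,1)=-1→X.O/X../OX.; (2,2)=-1→X.O/X../O.X
ply 3, O at XXO/X../O.. | (1,1)=+1→XXO/XO./O..*; (1,2)=+1→XXO/X.O/O..; (2,1)=+1→XXO/X../OO.; (2,2)=+1→XXO/X../O.O
ply 4: XXO/XO./O.. is terminal -1 (X); from X../X../O.. depth 6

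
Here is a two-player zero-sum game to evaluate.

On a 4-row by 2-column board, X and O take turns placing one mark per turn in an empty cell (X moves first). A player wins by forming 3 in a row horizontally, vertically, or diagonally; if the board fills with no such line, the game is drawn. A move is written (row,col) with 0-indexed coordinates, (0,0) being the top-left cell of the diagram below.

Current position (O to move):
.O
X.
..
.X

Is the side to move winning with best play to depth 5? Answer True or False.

O winning at [.O/X./../.X]: False

ply 1, O at .O/X./../.X | (0,0)=+0→OO/X./../.X*; (1,1)=+0→.O/XO/../.X; (2,0)=+0→.O/X./O./.X; (2,1)=+0→.O/X./.O/.X; (3,0)=+0→.O/X./../OX
ply 2, X at OO/X./../.X | (1,1)=+0→OO/XX/../.X*; (2,0)=+0→OO/X./X./.X; (2,1)=+0→OO/X./.X/.X; (3,0)=+0→OO/X./../XX
ply 3, O at OO/XX/../.X | (2,0)=-1→OO/XX/O./.X; (2,1)=+0→OO/XX/.O/.X*; (3,0)=-1→OO/XX/../OX
ply 4, X at OO/XX/.O/.X | (2,0)=+0→OO/XX/XO/.X*; (3,0)=+0→OO/XX/.O/XX
ply 5, O at OO/XX/XO/.X | (3,0)=+0→OO/XX/XO/OX*
ply 6: OO/XX/XO/OX is terminal +0 (X); from .O/X./../.X depth 5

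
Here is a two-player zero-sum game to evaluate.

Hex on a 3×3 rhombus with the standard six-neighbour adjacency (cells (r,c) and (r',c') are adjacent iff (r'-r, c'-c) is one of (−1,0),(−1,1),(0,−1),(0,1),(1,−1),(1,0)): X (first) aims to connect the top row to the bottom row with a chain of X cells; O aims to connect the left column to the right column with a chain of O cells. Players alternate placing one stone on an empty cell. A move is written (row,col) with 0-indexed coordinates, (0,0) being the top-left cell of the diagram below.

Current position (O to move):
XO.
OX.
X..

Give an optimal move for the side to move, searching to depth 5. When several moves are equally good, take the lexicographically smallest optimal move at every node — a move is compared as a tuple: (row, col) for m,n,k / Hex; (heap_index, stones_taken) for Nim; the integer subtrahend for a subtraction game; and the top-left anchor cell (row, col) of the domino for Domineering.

O's best at [XO./OX./X..]: (0,2)

ply 1, O at XO./OX./X.. | (0,2)=+1→XOO/OX./X..*; (1,2)=-1→XO./OXO/X..; (2,1)=-1→XO./OX./XO.; (2,2)=-1→XO./OX./X.O
ply 2: XOO/OX./X.. is terminal -1 (X); from XO./OX./X.. depth 5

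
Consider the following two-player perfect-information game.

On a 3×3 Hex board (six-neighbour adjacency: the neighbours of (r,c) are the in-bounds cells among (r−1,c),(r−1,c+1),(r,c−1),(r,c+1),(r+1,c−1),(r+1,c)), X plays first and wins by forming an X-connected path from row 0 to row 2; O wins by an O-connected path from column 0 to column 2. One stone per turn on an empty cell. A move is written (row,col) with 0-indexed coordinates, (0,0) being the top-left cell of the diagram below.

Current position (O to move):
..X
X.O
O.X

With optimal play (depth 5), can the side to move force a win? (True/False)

O winning at [..X/X.O/O.X]: True

ply 1, O at ..X/X.O/O.X | (0,0)=+1→O.X/X.O/O.X*; (0,1)=+1→.OX/X.O/O.X; (1,1)=+1→..X/XOO/O.X; (2,1)=+1→..X/X.O/OOX
ply 2, X at O.X/X.O/O.X | (0,1)=-1→OXX/X.O/O.X*; (1,1)=-1→O.X/XXO/O.X; (2,1)=-1→O.X/X.O/OXX
ply 3, O at OXX/X.O/O.X | (1,1)=+1→OXX/XOO/O.X*; (2,1)=+1→OXX/X.O/OOX
ply 4: OXX/XOO/O.X is terminal -1 (X); from ..X/X.O/O.X depth 5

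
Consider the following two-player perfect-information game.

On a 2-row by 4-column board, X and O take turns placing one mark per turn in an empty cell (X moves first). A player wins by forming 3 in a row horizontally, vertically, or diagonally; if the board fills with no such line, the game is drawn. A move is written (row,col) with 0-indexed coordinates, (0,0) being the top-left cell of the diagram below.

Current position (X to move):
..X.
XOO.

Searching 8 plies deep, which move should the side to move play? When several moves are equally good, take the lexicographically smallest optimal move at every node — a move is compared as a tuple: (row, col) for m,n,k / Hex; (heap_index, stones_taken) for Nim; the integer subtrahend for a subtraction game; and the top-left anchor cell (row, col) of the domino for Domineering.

X's best at [..X./XOO.]: (1,3)

ply 1, X at ..X./XOO. | (0,0)=-1→X.X./XOO.; (0,1)=-1→.XX./XOO.; (0,3)=-1→..XX/XOO.; (1,3)=+0→..X./XOOX*
ply 2, O at ..X./XOOX | (0,0)=+0→O.X./XOOX*; (0,1)=+0→.OX./XOOX; (0,3)=+0→..XO/XOOX
ply 3, X at O.X./XOOX | (0,1)=+0→OXX./XOOX*; (0,3)=+0→O.XX/XOOX
ply 4, O at OXX./XOOX | (0,3)=+0→OXXO/XOOX*
ply 5: OXXO/XOOX is terminal +0 (X); from ..X./XOO. depth 8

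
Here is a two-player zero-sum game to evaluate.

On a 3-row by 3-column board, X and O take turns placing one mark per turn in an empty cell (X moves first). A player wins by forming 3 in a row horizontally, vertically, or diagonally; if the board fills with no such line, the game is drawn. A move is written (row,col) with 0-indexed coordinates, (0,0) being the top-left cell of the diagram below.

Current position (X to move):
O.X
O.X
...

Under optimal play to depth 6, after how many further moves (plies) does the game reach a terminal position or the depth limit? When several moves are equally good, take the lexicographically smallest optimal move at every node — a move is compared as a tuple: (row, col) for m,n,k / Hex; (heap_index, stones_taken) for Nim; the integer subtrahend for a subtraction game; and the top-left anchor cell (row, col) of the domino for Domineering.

PV length from [O.X/O.X/...]: 3 plies

ply 1, X at O.X/O.X/... | (0,1)=-1→OXX/O.X/...; (1,1)=-1→O.X/OXX/...; (2,0)=+1→O.X/O.X/X..*; (2,1)=-1→O.X/O.X/.X.; (2,2)=+1→O.X/O.X/..X
ply 2, O at O.X/O.X/X.. | (0,1)=-1→OOX/O.X/X..*; (1,1)=-1→O.X/OOX/X..; (2,1)=-1→O.X/O.X/XO.; (2,2)=-1→O.X/O.X/X.O
ply 3, X at OOX/O.X/X.. | (1,1)=+1→OOX/OXX/X..*; (2,1)=+1→OOX/O.X/XX.; (2,2)=+1→OOX/O.X/X.X
ply 4: OOX/OXX/X.. is terminal -1 (O); from O.X/O.X/... depth 6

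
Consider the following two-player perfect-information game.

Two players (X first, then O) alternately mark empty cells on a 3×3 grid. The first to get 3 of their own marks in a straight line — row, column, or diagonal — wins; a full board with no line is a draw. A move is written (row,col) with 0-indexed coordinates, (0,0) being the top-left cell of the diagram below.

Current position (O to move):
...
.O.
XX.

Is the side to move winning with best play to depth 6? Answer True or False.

ply 1, O at .../.O./XX. | (0,0)=-1→O../.O./XX.; (0,1)=-1→.O./.O./XX.; (0,2)=-1→..O/.O./XX.; (1,0)=-1→.../OO./XX.; (1,2)=-1→.../.OO/XX.; (2,2)=+0→.../.O./XXO*
ply 2, X at .../.O./XXO | (0,0)=+0→X../.O./XXO*; (0,1)=-1→.X./.O./XXO; (0,2)=-1→..X/.O./XXO; (1,0)=-1→.../XO./XXO; (1,2)=-1→.../.OX/XXO
ply 3, O at X../.O./XXO | (0,1)=-1→XO./.O./XXO; (0,2)=-1→X.O/.O./XXO; (1,0)=+0→X../OO./XXO*; (1,2)=-1→X../.OO/XXO
ply 4, X at X../OO./XXO | (0,1)=-1→XX./OO./XXO; (0,2)=-1→X.X/OO./XXO; (1,2)=+0→X../OOX/XXO*
ply 5, O at X../OOX/XXO | (0,1)=+0→XO./OOX/XXO*; (0,2)=+0→X.O/OOX/XXO
ply 6, X at XO./OOX/XXO | (0,2)=+0→XOX/OOX/XXO*
ply 7: XOX/OOX/XXO is terminal +0 (O); from .../.O./XX. depth 6

O winning at [.../.O./XX.]: False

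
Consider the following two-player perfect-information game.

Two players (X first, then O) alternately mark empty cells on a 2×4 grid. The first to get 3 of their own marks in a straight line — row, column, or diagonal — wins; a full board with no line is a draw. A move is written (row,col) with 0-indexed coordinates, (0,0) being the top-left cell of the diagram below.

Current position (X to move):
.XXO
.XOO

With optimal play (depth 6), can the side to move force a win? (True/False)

[.XXO/.XOO] X move#1: (0,0):+1/XXXO/.XOO*, (1,0):+0/.XXO/XXOO
[XXXO/.XOO] end (terminal -1, O#2); searched .XXO/.XOO to 6

X winning at [.XXO/.XOO]: True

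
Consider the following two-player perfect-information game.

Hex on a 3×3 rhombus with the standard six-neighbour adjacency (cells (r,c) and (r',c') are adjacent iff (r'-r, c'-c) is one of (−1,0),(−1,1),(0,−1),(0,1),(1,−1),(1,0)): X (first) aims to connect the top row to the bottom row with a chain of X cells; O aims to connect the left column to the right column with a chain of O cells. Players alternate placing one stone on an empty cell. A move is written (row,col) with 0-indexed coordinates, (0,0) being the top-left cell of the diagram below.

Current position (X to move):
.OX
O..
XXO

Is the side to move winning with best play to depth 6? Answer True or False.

X winning at [.OX/O../XXO]: True

ply 1, X at .OX/O../XXO | (0,0)=+1→XOX/O../XXO*; (1,1)=+1→.OX/OX./XXO; (1,2)=+1→.OX/O.X/XXO
ply 2, O at XOX/O../XXO | (1,1)=-1→XOX/OO./XXO*; (1,2)=-1→XOX/O.O/XXO
ply 3, X at XOX/OO./XXO | (1,2)=+1→XOX/OOX/XXO*
ply 4: XOX/OOX/XXO is terminal -1 (O); from .OX/O../XXO depth 6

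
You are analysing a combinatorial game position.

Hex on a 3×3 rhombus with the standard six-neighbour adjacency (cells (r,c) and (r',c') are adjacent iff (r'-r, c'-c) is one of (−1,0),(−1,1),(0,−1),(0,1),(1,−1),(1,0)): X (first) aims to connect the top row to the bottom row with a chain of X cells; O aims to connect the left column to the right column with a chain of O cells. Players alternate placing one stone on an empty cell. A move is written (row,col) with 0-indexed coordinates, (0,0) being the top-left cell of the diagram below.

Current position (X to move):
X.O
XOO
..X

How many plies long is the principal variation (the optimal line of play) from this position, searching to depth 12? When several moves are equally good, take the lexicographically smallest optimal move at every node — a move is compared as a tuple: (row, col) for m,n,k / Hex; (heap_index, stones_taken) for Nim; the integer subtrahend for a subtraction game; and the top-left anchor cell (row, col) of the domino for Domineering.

PV length from [X.O/XOO/..X]: 1 ply

p1 X@[X.O/XOO/..X]: (0,1)[XXO/XOO/..X]-1 (2,0)[X.O/XOO/X.X]+1* (2,1)[X.O/XOO/.XX]-1
p2 O@[X.O/XOO/X.X] terminal -1; root [X.O/XOO/..X] d12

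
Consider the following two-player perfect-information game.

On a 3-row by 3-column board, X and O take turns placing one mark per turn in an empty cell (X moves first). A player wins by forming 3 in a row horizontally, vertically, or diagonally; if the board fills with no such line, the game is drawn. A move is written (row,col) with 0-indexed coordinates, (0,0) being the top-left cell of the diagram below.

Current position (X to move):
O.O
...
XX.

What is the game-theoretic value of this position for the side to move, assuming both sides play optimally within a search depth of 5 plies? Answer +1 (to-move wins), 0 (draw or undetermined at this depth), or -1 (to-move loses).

p1 X@[O.O/.../XX.]: (0,1)[OXO/.../XX.]+1* (1,0)[O.O/X../XX.]-1 (1,1)[O.O/.X./XX.]-1 (1,2)[O.O/..X/XX.]-1 (2,2)[O.O/.../XXX]+1
p2 O@[OXO/.../XX.]: (1,0)[OXO/O../XX.]-1* (1,1)[OXO/.O./XX.]-1 (1,2)[OXO/..O/XX.]-1 (2,2)[OXO/.../XXO]-1
p3 X@[OXO/O../XX.]: (1,1)[OXO/OX./XX.]+1* (1,2)[OXO/O.X/XX.]+1 (2,2)[OXO/O../XXX]+1
p4 O@[OXO/OX./XX.] terminal -1; root [O.O/.../XX.] d5

value(O.O/.../XX., X) = +1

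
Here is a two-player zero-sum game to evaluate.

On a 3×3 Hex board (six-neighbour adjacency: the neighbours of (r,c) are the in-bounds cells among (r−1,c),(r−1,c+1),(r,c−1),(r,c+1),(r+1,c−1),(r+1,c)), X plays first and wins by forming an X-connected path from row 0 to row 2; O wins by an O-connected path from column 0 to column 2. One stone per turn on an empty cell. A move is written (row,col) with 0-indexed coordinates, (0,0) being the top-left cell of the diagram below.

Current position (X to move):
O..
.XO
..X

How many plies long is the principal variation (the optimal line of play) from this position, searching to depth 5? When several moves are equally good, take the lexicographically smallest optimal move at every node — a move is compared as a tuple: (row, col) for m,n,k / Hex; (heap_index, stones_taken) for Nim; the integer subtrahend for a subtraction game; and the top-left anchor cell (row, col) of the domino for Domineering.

ply 1, X at O../.XO/..X | (0,1)=+1→OX./.XO/..X*; (0,2)=+1→O.X/.XO/..X; (1,0)=+1→O../XXO/..X; (2,0)=+1→O../.XO/X.X; (2,1)=+1→O../.XO/.XX
ply 2, O at OX./.XO/..X | (0,2)=-1→OXO/.XO/..X*; (1,0)=-1→OX./OXO/..X; (2,0)=-1→OX./.XO/O.X; (2,1)=-1→OX./.XO/.OX
ply 3, X at OXO/.XO/..X | (1,0)=+1→OXO/XXO/..X*; (2,0)=+1→OXO/.XO/X.X; (2,1)=+1→OXO/.XO/.XX
ply 4, O at OXO/XXO/..X | (2,0)=-1→OXO/XXO/O.X*; (2,1)=-1→OXO/XXO/.OX
ply 5, X at OXO/XXO/O.X | (2,1)=+1→OXO/XXO/OXX*
ply 6: OXO/XXO/OXX is terminal -1 (O); from O../.XO/..X depth 5

PV length from [O../.XO/..X]: 5 plies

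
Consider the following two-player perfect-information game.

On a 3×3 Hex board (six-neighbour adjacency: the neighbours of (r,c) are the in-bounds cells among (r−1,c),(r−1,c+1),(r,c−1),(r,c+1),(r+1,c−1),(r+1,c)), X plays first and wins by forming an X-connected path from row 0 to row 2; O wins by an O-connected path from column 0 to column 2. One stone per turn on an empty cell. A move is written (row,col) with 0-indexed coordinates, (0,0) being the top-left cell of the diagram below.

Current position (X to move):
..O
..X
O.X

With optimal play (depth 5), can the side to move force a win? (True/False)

[..O/..X/O.X] X move#1: (0,0):-1/X.O/..X/O.X*, (0,1):-1/.XO/..X/O.X, (1,0):-1/..O/X.X/O.X, (1,1):-1/..O/.XX/O.X, (2,1):-1/..O/..X/OXX
[X.O/..X/O.X] O move#2: (0,1):+1/XOO/..X/O.X*, (1,0):+1/X.O/O.X/O.X, (1,1):+1/X.O/.OX/O.X, (2,1):-1/X.O/..X/OOX
[XOO/..X/O.X] X move#3: (1,0):-1/XOO/X.X/O.X*, (1,1):-1/XOO/.XX/O.X, (2,1):-1/XOO/..X/OXX
[XOO/X.X/O.X] O move#4: (1,1):+1/XOO/XOX/O.X*, (2,1):-1/XOO/X.X/OOX
[XOO/XOX/O.X] end (terminal -1, X#5); searched ..O/..X/O.X to 5

X winning at [..O/..X/O.X]: False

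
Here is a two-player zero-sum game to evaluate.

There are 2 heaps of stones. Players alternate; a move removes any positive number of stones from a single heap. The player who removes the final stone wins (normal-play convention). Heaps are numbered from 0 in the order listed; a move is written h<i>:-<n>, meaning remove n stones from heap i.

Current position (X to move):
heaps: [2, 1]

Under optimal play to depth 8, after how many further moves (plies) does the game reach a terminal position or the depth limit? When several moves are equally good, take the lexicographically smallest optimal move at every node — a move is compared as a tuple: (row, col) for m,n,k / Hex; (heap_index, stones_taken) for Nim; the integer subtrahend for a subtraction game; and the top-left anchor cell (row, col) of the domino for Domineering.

PV length from [(2,1)]: 3 plies

ply 1, X at (2,1) | h0:-1=+1→(1,1)*; h0:-2=-1→(0,1); h1:-1=-1→(2,0)
ply 2, O at (1,1) | h0:-1=-1→(0,1)*; h1:-1=-1→(1,0)
ply 3, X at (0,1) | h1:-1=+1→(0,0)*
ply 4: (0,0) is terminal -1 (O); from (2,1) depth 8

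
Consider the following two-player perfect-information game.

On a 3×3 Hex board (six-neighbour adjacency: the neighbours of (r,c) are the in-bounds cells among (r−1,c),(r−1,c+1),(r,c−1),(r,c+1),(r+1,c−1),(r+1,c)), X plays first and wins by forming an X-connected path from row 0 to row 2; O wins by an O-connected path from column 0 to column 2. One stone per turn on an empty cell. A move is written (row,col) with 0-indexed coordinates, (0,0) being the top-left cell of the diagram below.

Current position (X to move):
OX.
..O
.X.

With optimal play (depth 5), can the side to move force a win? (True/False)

X winning at [OX./..O/.X.]: True

[OX./..O/.X.] X move#1: (0,2):-1/OXX/..O/.X., (1,0):+1/OX./X.O/.X.*, (1,1):+1/OX./.XO/.X., (2,0):+1/OX./..O/XX., (2,2):-1/OX./..O/.XX
[OX./X.O/.X.] O move#2: (0,2):-1/OXO/X.O/.X.*, (1,1):-1/OX./XOO/.X., (2,0):-1/OX./X.O/OX., (2,2):-1/OX./X.O/.XO
[OXO/X.O/.X.] X move#3: (1,1):+1/OXO/XXO/.X.*, (2,0):+1/OXO/X.O/XX., (2,2):+1/OXO/X.O/.XX
[OXO/XXO/.X.] end (terminal -1, O#4); searched OX./..O/.X. to 5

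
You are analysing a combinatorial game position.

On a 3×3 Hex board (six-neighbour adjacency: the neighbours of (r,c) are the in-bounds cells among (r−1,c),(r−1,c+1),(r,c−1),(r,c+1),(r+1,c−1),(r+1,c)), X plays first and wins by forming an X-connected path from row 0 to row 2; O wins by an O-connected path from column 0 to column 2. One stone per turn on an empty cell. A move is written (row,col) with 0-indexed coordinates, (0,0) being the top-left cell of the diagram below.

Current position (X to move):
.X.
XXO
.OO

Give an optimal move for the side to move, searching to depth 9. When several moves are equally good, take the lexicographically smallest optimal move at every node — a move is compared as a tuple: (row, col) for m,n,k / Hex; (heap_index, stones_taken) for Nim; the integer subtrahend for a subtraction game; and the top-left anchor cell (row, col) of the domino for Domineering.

p1 X@[.X./XXO/.OO]: (0,0)[XX./XXO/.OO]-1 (0,2)[.XX/XXO/.OO]-1 (2,0)[.X./XXO/XOO]+1*
p2 O@[.X./XXO/XOO] terminal -1; root [.X./XXO/.OO] d9

X's best at [.X./XXO/.OO]: (2,0)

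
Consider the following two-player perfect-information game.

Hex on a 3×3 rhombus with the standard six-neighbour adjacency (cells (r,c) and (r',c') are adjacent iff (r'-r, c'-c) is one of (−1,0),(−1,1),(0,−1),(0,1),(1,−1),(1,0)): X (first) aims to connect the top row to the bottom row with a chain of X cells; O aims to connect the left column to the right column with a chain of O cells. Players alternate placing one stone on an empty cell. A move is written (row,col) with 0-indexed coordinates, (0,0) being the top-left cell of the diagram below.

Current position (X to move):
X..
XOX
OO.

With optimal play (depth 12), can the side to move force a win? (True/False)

[X../XOX/OO.] X move#1: (0,1):-1/XX./XOX/OO.*, (0,2):-1/X.X/XOX/OO., (2,2):-1/X../XOX/OOX
[XX./XOX/OO.] O move#2: (0,2):+1/XXO/XOX/OO.*, (2,2):+1/XX./XOX/OOO
[XXO/XOX/OO.] end (terminal -1, X#3); searched X../XOX/OO. to 12

X winning at [X../XOX/OO.]: False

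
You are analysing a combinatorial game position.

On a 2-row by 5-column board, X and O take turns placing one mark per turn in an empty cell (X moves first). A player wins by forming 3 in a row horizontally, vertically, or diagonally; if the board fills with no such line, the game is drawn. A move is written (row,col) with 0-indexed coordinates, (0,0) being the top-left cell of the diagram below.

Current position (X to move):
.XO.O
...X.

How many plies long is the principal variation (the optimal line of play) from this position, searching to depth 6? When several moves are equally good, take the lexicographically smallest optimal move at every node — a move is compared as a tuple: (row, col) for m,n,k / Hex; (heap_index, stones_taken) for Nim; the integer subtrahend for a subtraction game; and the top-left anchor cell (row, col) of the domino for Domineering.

PV length from [.XO.O/...X.]: 6 plies

ply 1, X at .XO.O/...X. | (0,0)=-1→XXO.O/...X.; (0,3)=+0→.XOXO/...X.*; (1,0)=-1→.XO.O/X..X.; (1,1)=-1→.XO.O/.X.X.; (1,2)=-1→.XO.O/..XX.; (1,4)=-1→.XO.O/...XX
ply 2, O at .XOXO/...X. | (0,0)=-1→OXOXO/...X.; (1,0)=-1→.XOXO/O..X.; (1,1)=+0→.XOXO/.O.X.*; (1,2)=+0→.XOXO/..OX.; (1,4)=+0→.XOXO/...XO
ply 3, X at .XOXO/.O.X. | (0,0)=+0→XXOXO/.O.X.*; (1,0)=+0→.XOXO/XO.X.; (1,2)=+0→.XOXO/.OXX.; (1,4)=+0→.XOXO/.O.XX
ply 4, O at XXOXO/.O.X. | (1,0)=+0→XXOXO/OO.X.*; (1,2)=+0→XXOXO/.OOX.; (1,4)=+0→XXOXO/.O.XO
ply 5, X at XXOXO/OO.X. | (1,2)=+0→XXOXO/OOXX.*; (1,4)=-1→XXOXO/OO.XX
ply 6, O at XXOXO/OOXX. | (1,4)=+0→XXOXO/OOXXO*
ply 7: XXOXO/OOXXO is terminal +0 (X); from .XO.O/...X. depth 6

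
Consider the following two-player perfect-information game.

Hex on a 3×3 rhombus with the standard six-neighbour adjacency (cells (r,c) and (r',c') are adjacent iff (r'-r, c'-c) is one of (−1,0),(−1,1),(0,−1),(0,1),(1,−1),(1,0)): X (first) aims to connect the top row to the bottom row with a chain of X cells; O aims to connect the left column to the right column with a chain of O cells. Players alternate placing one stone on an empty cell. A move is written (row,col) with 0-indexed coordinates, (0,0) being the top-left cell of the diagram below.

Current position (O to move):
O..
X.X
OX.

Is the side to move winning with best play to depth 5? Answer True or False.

[O../X.X/OX.] O move#1: (0,1):-1/OO./X.X/OX., (0,2):+1/O.O/X.X/OX.*, (1,1):-1/O../XOX/OX., (2,2):-1/O../X.X/OXO
[O.O/X.X/OX.] X move#2: (0,1):-1/OXO/X.X/OX.*, (1,1):-1/O.O/XXX/OX., (2,2):-1/O.O/X.X/OXX
[OXO/X.X/OX.] O move#3: (1,1):+1/OXO/XOX/OX.*, (2,2):-1/OXO/X.X/OXO
[OXO/XOX/OX.] end (terminal -1, X#4); searched O../X.X/OX. to 5

O winning at [O../X.X/OX.]: True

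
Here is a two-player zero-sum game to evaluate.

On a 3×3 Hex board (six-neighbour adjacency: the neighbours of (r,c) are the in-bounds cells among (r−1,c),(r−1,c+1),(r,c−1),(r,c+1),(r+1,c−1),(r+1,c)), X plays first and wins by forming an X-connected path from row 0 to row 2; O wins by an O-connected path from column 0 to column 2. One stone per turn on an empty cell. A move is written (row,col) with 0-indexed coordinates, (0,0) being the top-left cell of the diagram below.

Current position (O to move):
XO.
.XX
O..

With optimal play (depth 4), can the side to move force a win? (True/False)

ply 1, O at XO./.XX/O.. | (0,2)=-1→XOO/.XX/O..*; (1,0)=-1→XO./OXX/O..; (2,1)=-1→XO./.XX/OO.; (2,2)=-1→XO./.XX/O.O
ply 2, X at XOO/.XX/O.. | (1,0)=+1→XOO/XXX/O..*; (2,1)=-1→XOO/.XX/OX.; (2,2)=-1→XOO/.XX/O.X
ply 3, O at XOO/XXX/O.. | (2,1)=-1→XOO/XXX/OO.*; (2,2)=-1→XOO/XXX/O.O
ply 4, X at XOO/XXX/OO. | (2,2)=+1→XOO/XXX/OOX*
ply 5: XOO/XXX/OOX is terminal -1 (O); from XO./.XX/O.. depth 4

O winning at [XO./.XX/O..]: False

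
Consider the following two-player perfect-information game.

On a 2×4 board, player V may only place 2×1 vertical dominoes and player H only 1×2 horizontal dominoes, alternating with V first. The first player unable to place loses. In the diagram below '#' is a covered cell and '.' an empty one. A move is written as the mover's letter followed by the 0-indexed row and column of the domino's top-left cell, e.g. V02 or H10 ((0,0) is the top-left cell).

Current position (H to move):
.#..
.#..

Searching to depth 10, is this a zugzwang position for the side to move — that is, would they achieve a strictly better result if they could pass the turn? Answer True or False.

zugzwang(.#../.#.., H) = False

[.#../.#..] H move#1: H02:+1/.###/.#..*, H12:+1/.#../.###
[.###/.#..] V move#2: V00:-1/####/##..*
[####/##..] H move#3: H12:+1/####/####*
[####/####] end (terminal -1, V#4); searched .#../.#.. to 10
if H skipped the turn, V would face:
~ [.#../.#..] V move#1: V00:-1/##../##.., V02:+1/.##./.##.*, V03:+1/.#.#/.#.#
~ [.##./.##.] end (terminal -1, H#2); searched .#../.#.. to 10
compare (H): move=+1 vs pass=-1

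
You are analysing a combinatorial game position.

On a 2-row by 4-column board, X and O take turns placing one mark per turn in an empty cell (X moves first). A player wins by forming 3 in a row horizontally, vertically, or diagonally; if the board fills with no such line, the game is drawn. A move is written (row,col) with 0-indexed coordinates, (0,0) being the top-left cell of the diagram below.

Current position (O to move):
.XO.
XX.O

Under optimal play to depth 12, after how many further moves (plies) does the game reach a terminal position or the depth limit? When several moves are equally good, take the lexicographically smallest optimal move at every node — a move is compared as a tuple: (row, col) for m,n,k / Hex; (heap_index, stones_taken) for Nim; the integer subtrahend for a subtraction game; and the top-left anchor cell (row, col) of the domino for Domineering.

PV length from [.XO./XX.O]: 3 plies

ply 1, O at .XO./XX.O | (0,0)=-1→OXO./XX.O; (0,3)=-1→.XOO/XX.O; (1,2)=+0→.XO./XXOO*
ply 2, X at .XO./XXOO | (0,0)=+0→XXO./XXOO*; (0,3)=+0→.XOX/XXOO
ply 3, O at XXO./XXOO | (0,3)=+0→XXOO/XXOO*
ply 4: XXOO/XXOO is terminal +0 (X); from .XO./XX.O depth 12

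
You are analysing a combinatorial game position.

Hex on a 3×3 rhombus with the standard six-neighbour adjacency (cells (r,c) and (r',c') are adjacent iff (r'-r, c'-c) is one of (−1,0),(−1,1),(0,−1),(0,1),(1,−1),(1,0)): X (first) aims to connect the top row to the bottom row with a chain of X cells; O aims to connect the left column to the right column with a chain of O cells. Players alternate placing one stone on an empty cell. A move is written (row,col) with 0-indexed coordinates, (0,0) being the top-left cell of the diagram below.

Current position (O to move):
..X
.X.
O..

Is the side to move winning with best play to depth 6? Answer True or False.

O winning at [..X/.X./O..]: True

ply 1, O at ..X/.X./O.. | (0,0)=-1→O.X/.X./O..; (0,1)=-1→.OX/.X./O..; (1,0)=-1→..X/OX./O..; (1,2)=-1→..X/.XO/O..; (2,1)=+1→..X/.X./OO.*; (2,2)=-1→..X/.X./O.O
ply 2, X at ..X/.X./OO. | (0,0)=-1→X.X/.X./OO.*; (0,1)=-1→.XX/.X./OO.; (1,0)=-1→..X/XX./OO.; (1,2)=-1→..X/.XX/OO.; (2,2)=-1→..X/.X./OOX
ply 3, O at X.X/.X./OO. | (0,1)=+1→XOX/.X./OO.*; (1,0)=+1→X.X/OX./OO.; (1,2)=+1→X.X/.XO/OO.; (2,2)=+1→X.X/.X./OOO
ply 4, X at XOX/.X./OO. | (1,0)=-1→XOX/XX./OO.*; (1,2)=-1→XOX/.XX/OO.; (2,2)=-1→XOX/.X./OOX
ply 5, O at XOX/XX./OO. | (1,2)=+1→XOX/XXO/OO.*; (2,2)=+1→XOX/XX./OOO
ply 6: XOX/XXO/OO. is terminal -1 (X); from ..X/.X./O.. depth 6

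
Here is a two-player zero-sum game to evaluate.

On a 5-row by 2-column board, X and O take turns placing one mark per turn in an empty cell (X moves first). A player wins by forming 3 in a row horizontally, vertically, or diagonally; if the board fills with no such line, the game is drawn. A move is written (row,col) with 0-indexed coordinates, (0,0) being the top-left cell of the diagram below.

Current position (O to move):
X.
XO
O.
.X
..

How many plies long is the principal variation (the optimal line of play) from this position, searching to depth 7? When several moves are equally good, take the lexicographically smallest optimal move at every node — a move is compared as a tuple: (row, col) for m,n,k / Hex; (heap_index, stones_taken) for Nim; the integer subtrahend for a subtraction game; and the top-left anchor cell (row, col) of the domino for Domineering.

ply 1, O at X./XO/O./.X/.. | (0,1)=+0→XO/XO/O./.X/..*; (2,1)=+0→X./XO/OO/.X/..; (3,0)=+0→X./XO/O./OX/..; (4,0)=+0→X./XO/O./.X/O.; (4,1)=+0→X./XO/O./.X/.O
ply 2, X at XO/XO/O./.X/.. | (2,1)=+0→XO/XO/OX/.X/..*; (3,0)=-1→XO/XO/O./XX/..; (4,0)=-1→XO/XO/O./.X/X.; (4,1)=-1→XO/XO/O./.X/.X
ply 3, O at XO/XO/OX/.X/.. | (3,0)=-1→XO/XO/OX/OX/..; (4,0)=-1→XO/XO/OX/.X/O.; (4,1)=+0→XO/XO/OX/.X/.O*
ply 4, X at XO/XO/OX/.X/.O | (3,0)=+0→XO/XO/OX/XX/.O*; (4,0)=+0→XO/XO/OX/.X/XO
ply 5, O at XO/XO/OX/XX/.O | (4,0)=+0→XO/XO/OX/XX/OO*
ply 6: XO/XO/OX/XX/OO is terminal +0 (X); from X./XO/O./.X/.. depth 7

PV length from [X./XO/O./.X/..]: 5 plies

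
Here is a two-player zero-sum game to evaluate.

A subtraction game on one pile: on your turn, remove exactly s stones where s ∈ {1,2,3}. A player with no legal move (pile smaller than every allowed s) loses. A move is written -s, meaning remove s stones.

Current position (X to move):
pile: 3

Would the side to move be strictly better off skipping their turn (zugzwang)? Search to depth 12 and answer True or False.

p1 X@[3]: -1[2]-1 -2[1]-1 -3[0]+1*
p2 O@[0] terminal -1; root [3] d12
suppose X passes — search the same position with O to move:
pass> p1 O@[3]: -1[2]-1 -2[1]-1 -3[0]+1*
pass> p2 X@[0] terminal -1; root [3] d12
for X: play +1, pass -1

zugzwang(3, X) = False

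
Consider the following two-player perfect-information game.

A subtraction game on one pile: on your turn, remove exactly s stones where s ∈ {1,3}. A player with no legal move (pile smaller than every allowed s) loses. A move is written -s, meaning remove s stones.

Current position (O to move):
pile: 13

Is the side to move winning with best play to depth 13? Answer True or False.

O winning at [13]: True

ply 1, O at 13 | -1=+1→12*; -3=+1→10
ply 2, X at 12 | -1=-1→11*; -3=-1→9
ply 3, O at 11 | -1=+1→10*; -3=+1→8
ply 4, X at 10 | -1=-1→9*; -3=-1→7
ply 5, O at 9 | -1=+1→8*; -3=+1→6
ply 6, X at 8 | -1=-1→7*; -3=-1→5
ply 7, O at 7 | -1=+1→6*; -3=+1→4
ply 8, X at 6 | -1=-1→5*; -3=-1→3
ply 9, O at 5 | -1=+1→4*; -3=+1→2
ply 10, X at 4 | -1=-1→3*; -3=-1→1
ply 11, O at 3 | -1=+1→2*; -3=+1→0
ply 12, X at 2 | -1=-1→1*
ply 13, O at 1 | -1=+1→0*
ply 14: 0 is terminal -1 (X); from 13 depth 13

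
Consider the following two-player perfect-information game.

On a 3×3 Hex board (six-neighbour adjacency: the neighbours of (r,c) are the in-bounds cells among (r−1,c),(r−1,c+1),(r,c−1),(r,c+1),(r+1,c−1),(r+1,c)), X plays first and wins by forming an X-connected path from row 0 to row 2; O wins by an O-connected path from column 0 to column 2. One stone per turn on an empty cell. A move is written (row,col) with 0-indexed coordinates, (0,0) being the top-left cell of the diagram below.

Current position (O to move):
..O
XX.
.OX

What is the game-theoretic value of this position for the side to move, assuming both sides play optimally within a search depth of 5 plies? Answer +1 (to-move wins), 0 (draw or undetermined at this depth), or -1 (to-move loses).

value(..O/XX./.OX, O) = -1

[..O/XX./.OX] O move#1: (0,0):-1/O.O/XX./.OX*, (0,1):-1/.OO/XX./.OX, (1,2):-1/..O/XXO/.OX, (2,0):-1/..O/XX./OOX
[O.O/XX./.OX] X move#2: (0,1):+1/OXO/XX./.OX*, (1,2):-1/O.O/XXX/.OX, (2,0):-1/O.O/XX./XOX
[OXO/XX./.OX] O move#3: (1,2):-1/OXO/XXO/.OX*, (2,0):-1/OXO/XX./OOX
[OXO/XXO/.OX] X move#4: (2,0):+1/OXO/XXO/XOX*
[OXO/XXO/XOX] end (terminal -1, O#5); searched ..O/XX./.OX to 5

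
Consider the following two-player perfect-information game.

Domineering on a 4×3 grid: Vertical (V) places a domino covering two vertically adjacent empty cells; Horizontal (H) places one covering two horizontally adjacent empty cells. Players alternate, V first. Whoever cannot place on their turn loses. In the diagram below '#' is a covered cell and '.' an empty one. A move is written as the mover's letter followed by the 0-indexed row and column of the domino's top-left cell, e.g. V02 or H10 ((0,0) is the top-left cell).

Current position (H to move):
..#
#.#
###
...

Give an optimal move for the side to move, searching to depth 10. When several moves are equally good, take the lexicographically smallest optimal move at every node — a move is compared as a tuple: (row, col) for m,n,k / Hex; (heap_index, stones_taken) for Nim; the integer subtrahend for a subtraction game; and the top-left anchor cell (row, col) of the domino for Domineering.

H's best at [..#/#.#/###/...]: H00

[..#/#.#/###/...] H move#1: H00:+1/###/#.#/###/...*, H30:-1/..#/#.#/###/##., H31:-1/..#/#.#/###/.##
[###/#.#/###/...] end (terminal -1, V#2); searched ..#/#.#/###/... to 10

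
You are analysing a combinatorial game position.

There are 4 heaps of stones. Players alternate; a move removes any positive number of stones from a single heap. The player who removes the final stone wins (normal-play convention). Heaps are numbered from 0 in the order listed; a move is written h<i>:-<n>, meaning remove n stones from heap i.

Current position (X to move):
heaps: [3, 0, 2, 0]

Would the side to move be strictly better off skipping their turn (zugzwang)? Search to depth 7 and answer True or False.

p1 X@[(3,0,2,0)]: h0:-1[(2,0,2,0)]+1* h0:-2[(1,0,2,0)]-1 h0:-3[(0,0,2,0)]-1 h2:-1[(3,0,1,0)]-1 h2:-2[(3,0,0,0)]-1
p2 O@[(2,0,2,0)]: h0:-1[(1,0,2,0)]-1* h0:-2[(0,0,2,0)]-1 h2:-1[(2,0,1,0)]-1 h2:-2[(2,0,0,0)]-1
p3 X@[(1,0,2,0)]: h0:-1[(0,0,2,0)]-1 h2:-1[(1,0,1,0)]+1* h2:-2[(1,0,0,0)]-1
p4 O@[(1,0,1,0)]: h0:-1[(0,0,1,0)]-1* h2:-1[(1,0,0,0)]-1
p5 X@[(0,0,1,0)]: h2:-1[(0,0,0,0)]+1*
p6 O@[(0,0,0,0)] terminal -1; root [(3,0,2,0)] d7
pass branch (O moves first from the same position):
  | p1 O@[(3,0,2,0)]: h0:-1[(2,0,2,0)]+1* h0:-2[(1,0,2,0)]-1 h0:-3[(0,0,2,0)]-1 h2:-1[(3,0,1,0)]-1 h2:-2[(3,0,0,0)]-1
  | p2 X@[(2,0,2,0)]: h0:-1[(1,0,2,0)]-1* h0:-2[(0,0,2,0)]-1 h2:-1[(2,0,1,0)]-1 h2:-2[(2,0,0,0)]-1
  | p3 O@[(1,0,2,0)]: h0:-1[(0,0,2,0)]-1 h2:-1[(1,0,1,0)]+1* h2:-2[(1,0,0,0)]-1
  | p4 X@[(1,0,1,0)]: h0:-1[(0,0,1,0)]-1* h2:-1[(1,0,0,0)]-1
  | p5 O@[(0,0,1,0)]: h2:-1[(0,0,0,0)]+1*
  | p6 X@[(0,0,0,0)] terminal -1; root [(3,0,2,0)] d7
X moving scores +1; X passing scores -1

zugzwang((3,0,2,0), X) = False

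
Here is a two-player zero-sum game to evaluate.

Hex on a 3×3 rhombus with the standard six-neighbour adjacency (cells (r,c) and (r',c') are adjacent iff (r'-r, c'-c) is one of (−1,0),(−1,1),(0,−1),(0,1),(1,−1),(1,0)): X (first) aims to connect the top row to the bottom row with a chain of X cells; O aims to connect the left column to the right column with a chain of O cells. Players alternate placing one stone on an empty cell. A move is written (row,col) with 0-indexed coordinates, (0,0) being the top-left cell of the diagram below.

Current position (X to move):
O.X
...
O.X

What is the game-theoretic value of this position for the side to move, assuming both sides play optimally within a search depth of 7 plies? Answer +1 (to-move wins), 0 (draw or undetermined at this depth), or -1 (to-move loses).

value(O.X/.../O.X, X) = +1

[O.X/.../O.X] X move#1: (0,1):-1/OXX/.../O.X, (1,0):-1/O.X/X../O.X, (1,1):+1/O.X/.X./O.X*, (1,2):+1/O.X/..X/O.X, (2,1):+1/O.X/.../OXX
[O.X/.X./O.X] O move#2: (0,1):-1/OOX/.X./O.X*, (1,0):-1/O.X/OX./O.X, (1,2):-1/O.X/.XO/O.X, (2,1):-1/O.X/.X./OOX
[OOX/.X./O.X] X move#3: (1,0):+1/OOX/XX./O.X*, (1,2):+1/OOX/.XX/O.X, (2,1):+1/OOX/.X./OXX
[OOX/XX./O.X] O move#4: (1,2):-1/OOX/XXO/O.X*, (2,1):-1/OOX/XX./OOX
[OOX/XXO/O.X] X move#5: (2,1):+1/OOX/XXO/OXX*
[OOX/XXO/OXX] end (terminal -1, O#6); searched O.X/.../O.X to 7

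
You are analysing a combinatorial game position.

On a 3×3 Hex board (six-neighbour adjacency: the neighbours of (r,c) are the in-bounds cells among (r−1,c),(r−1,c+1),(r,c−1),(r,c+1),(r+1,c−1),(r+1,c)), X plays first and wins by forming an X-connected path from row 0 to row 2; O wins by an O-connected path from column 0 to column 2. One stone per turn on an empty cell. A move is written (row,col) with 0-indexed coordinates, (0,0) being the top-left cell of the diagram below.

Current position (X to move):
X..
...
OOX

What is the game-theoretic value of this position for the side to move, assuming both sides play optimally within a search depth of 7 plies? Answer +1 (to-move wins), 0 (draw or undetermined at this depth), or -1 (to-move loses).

value(X../.../OOX, X) = +1

p1 X@[X../.../OOX]: (0,1)[XX./.../OOX]-1 (0,2)[X.X/.../OOX]-1 (1,0)[X../X../OOX]-1 (1,1)[X../.X./OOX]-1 (1,2)[X../..X/OOX]+1*
p2 O@[X../..X/OOX]: (0,1)[XO./..X/OOX]-1* (0,2)[X.O/..X/OOX]-1 (1,0)[X../O.X/OOX]-1 (1,1)[X../.OX/OOX]-1
p3 X@[XO./..X/OOX]: (0,2)[XOX/..X/OOX]+1* (1,0)[XO./X.X/OOX]+1 (1,1)[XO./.XX/OOX]+1
p4 O@[XOX/..X/OOX] terminal -1; root [X../.../OOX] d7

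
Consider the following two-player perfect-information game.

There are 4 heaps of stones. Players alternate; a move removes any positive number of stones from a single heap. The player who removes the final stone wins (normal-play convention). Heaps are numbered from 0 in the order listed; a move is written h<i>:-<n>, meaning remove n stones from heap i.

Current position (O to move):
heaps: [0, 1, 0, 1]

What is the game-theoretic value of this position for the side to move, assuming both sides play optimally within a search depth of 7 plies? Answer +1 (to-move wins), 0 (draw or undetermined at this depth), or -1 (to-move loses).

ply 1, O at (0,1,0,1) | h1:-1=-1→(0,0,0,1)*; h3:-1=-1→(0,1,0,0)
ply 2, X at (0,0,0,1) | h3:-1=+1→(0,0,0,0)*
ply 3: (0,0,0,0) is terminal -1 (O); from (0,1,0,1) depth 7

value((0,1,0,1), O) = -1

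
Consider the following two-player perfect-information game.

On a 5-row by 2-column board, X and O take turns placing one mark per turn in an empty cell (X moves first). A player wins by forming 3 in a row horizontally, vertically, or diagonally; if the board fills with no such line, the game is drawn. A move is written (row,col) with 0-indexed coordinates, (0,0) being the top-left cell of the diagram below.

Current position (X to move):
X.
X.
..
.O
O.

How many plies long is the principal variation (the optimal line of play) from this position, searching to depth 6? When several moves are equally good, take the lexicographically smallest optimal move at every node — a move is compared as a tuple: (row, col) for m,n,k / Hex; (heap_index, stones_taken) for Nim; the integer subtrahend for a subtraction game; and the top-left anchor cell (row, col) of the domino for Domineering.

[X./X./../.O/O.] X move#1: (0,1):-1/XX/X./../.O/O., (1,1):+0/X./XX/../.O/O., (2,0):+1/X./X./X./.O/O.*, (2,1):+0/X./X./.X/.O/O., (3,0):+0/X./X./../XO/O., (4,1):+0/X./X./../.O/OX
[X./X./X./.O/O.] end (terminal -1, O#2); searched X./X./../.O/O. to 6

PV length from [X./X./../.O/O.]: 1 ply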